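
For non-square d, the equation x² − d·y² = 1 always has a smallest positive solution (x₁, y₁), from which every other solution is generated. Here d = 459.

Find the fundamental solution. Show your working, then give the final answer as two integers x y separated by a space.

[21; 2,2,1,4,21,4,1,2,2,42] for √459; ℓ=10 ⇒ convergent index 9
a_0=21:  p_0=21·1+0=21,  q_0=21·0+1=1
a_1=2:  p_1=2·21+1=43,  q_1=2·1+0=2
a_2=2:  p_2=2·43+21=107,  q_2=2·2+1=5
a_3=1:  p_3=1·107+43=150,  q_3=1·5+2=7
a_4=4:  p_4=4·150+107=707,  q_4=4·7+5=33
a_5=21:  p_5=21·707+150=14997,  q_5=21·33+7=700
a_6=4:  p_6=4·14997+707=60695,  q_6=4·700+33=2833
a_7=1:  p_7=1·60695+14997=75692,  q_7=1·2833+700=3533
a_8=2:  p_8=2·75692+60695=212079,  q_8=2·3533+2833=9899
a_9=2:  p_9=2·212079+75692=499850,  q_9=2·9899+3533=23331
→ (499850, 23331).  Check: 499850²=249850022500, 459·23331²=249850022499, difference 1.

499850 23331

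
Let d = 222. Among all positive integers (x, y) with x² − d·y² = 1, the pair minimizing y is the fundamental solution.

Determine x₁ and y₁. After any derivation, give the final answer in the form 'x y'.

√222 = [14; 1,8,1,28, …], period ℓ=4 (even) → k=3
i=0: a=14 ⇒ p=14, q=1
…
i=2: a=8 ⇒ p=134, q=9
i=3: a=1 ⇒ p=149, q=10
→ (149, 10).  Check: 149²=22201, 222·10²=22200, difference 1.

149 10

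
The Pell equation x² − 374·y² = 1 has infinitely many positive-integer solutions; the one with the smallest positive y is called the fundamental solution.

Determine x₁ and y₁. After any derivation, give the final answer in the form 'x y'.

√374 = [19; 2,1,18,1,2,38, …], period ℓ=6 (even) → k=5
i=0: a=19 ⇒ p=19, q=1
i=1: a=2 ⇒ p=39, q=2
i=2: a=1 ⇒ p=58, q=3
i=3: a=18 ⇒ p=1083, q=56
i=4: a=1 ⇒ p=1141, q=59
i=5: a=2 ⇒ p=3365, q=174
(x₁, y₁) = (3365, 174);  3365² − 374·174² = 1 ✓

3365 174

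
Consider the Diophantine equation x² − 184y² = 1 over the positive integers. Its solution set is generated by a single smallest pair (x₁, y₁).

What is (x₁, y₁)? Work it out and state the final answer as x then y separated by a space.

[13; 1,1,3,2,1,2,1,2,3,1,1,26] for √184; ℓ=12 ⇒ convergent index 11
a_0=13:  p_0=13·1+0=13,  q_0=13·0+1=1
a_1=1:  p_1=1·13+1=14,  q_1=1·1+0=1
a_2=1:  p_2=1·14+13=27,  q_2=1·1+1=2
a_3=3:  p_3=3·27+14=95,  q_3=3·2+1=7
…
a_5=1:  p_5=1·217+95=312,  q_5=1·16+7=23
a_6=2:  p_6=2·312+217=841,  q_6=2·23+16=62
a_7=1:  p_7=1·841+312=1153,  q_7=1·62+23=85
a_8=2:  p_8=2·1153+841=3147,  q_8=2·85+62=232
a_9=3:  p_9=3·3147+1153=10594,  q_9=3·232+85=781
a_10=1:  p_10=1·10594+3147=13741,  q_10=1·781+232=1013
a_11=1:  p_11=1·13741+10594=24335,  q_11=1·1013+781=1794
fundamental: x₁=24335, y₁=1794  (since 592192225 − 184·3218436 = 1)

24335 1794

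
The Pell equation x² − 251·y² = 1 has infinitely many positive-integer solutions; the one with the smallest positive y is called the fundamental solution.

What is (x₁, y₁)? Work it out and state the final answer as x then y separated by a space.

√251 = [15; 1,5,2,1,2,…,5,1,30, …], period ℓ=14 (even) → k=13
step 0: (15, 1)  from 15·(1,0) + (0,1)
…
step 10: (212692, 13425)  from 1·(151649,9572) + (61043,3853)
…
step 12: (3097857, 195535)  from 5·(577033,36422) + (212692,13425)
step 13: (3674890, 231957)  from 1·(3097857,195535) + (577033,36422)
→ (3674890, 231957).  Check: 3674890²=13504816512100, 251·231957²=13504816512099, difference 1.

3674890 231957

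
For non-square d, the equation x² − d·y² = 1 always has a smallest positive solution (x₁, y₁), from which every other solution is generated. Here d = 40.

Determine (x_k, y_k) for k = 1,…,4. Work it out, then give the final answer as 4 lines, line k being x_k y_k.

√40 → a₀=6, period (3,12); ℓ=2 even so k=1
a_0=6:  p_0=6·1+0=6,  q_0=6·0+1=1
a_1=3:  p_1=3·6+1=19,  q_1=3·1+0=3
→ (19, 3).  Check: 19²=361, 40·3²=360, difference 1.
n=2: (19,3)∘(19,3) = (19·19+40·3·3, 19·3+3·19) = (721,114)
n=3: (721,114)∘(19,3) = (19·721+40·3·114, 19·114+3·721) = (27379,4329)
n=4: (27379,4329)∘(19,3) = (19·27379+40·3·4329, 19·4329+3·27379) = (1039681,164388)

19 3
721 114
27379 4329
1039681 164388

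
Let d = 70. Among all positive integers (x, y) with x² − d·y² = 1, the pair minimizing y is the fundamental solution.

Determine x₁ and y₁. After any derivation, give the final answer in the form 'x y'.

√70 → a₀=8, period (2,1,2,1,2,16); ℓ=6 even so k=5
i=0: a=8 ⇒ p=8, q=1
i=1: a=2 ⇒ p=17, q=2
…
i=4: a=1 ⇒ p=92, q=11
i=5: a=2 ⇒ p=251, q=30
fundamental: x₁=251, y₁=30  (since 63001 − 70·900 = 1)

251 30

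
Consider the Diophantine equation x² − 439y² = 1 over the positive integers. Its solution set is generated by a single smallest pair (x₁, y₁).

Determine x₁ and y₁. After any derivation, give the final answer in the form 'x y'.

d=439: √d = [20; 1,19,1,40] (ℓ=4, even), read p_3/q_3
step 0: (20, 1)  from 20·(1,0) + (0,1)
…
step 2: (419, 20)  from 19·(21,1) + (20,1)
step 3: (440, 21)  from 1·(419,20) + (21,1)
(x₁, y₁) = (440, 21);  440² − 439·21² = 1 ✓

440 21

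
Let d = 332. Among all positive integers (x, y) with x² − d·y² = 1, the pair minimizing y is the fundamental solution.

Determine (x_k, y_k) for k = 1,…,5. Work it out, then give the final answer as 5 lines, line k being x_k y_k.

13447 738
361643617 19847772
9726043422151 533785979430
261572211433685377 14355640110942648
7034723044571491106887 386080584609905595882

√332 → a₀=18, period (4,1,1,8,1,1,4,36); ℓ=8 even so k=7
k=0  a_k=18  p_k/q_k = 18/1
…
k=2  a_k=1  p_k/q_k = 91/5
k=3  a_k=1  p_k/q_k = 164/9
…
k=6  a_k=1  p_k/q_k = 2970/163
k=7  a_k=4  p_k/q_k = 13447/738
fundamental: x₁=13447, y₁=738  (since 180821809 − 332·544644 = 1)
(x_2, y_2) = (13447·13447 + 332·738·738, 13447·738 + 738·13447) = (361643617, 19847772)
(x_3, y_3) = (13447·361643617 + 332·738·19847772, 13447·19847772 + 738·361643617) = (9726043422151, 533785979430)
(x_4, y_4) = (13447·9726043422151 + 332·738·533785979430, 13447·533785979430 + 738·9726043422151) = (261572211433685377, 14355640110942648)
(x_5, y_5) = (13447·261572211433685377 + 332·738·14355640110942648, 13447·14355640110942648 + 738·261572211433685377) = (7034723044571491106887, 386080584609905595882)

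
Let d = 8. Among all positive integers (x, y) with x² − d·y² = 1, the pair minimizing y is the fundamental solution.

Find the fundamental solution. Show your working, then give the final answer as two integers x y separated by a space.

3 1

√8 → a₀=2, period (1,4); ℓ=2 even so k=1
a_0=2:  p_0=2·1+0=2,  q_0=2·0+1=1
a_1=1:  p_1=1·2+1=3,  q_1=1·1+0=1
(x₁, y₁) = (3, 1);  3² − 8·1² = 1 ✓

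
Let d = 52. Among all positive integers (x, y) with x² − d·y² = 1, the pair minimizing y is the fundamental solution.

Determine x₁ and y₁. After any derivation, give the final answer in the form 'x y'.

√52 → a₀=7, period (4,1,2,1,4,14); ℓ=6 even so k=5
i=0: a=7 ⇒ p=7, q=1
i=1: a=4 ⇒ p=29, q=4
…
i=3: a=2 ⇒ p=101, q=14
i=4: a=1 ⇒ p=137, q=19
i=5: a=4 ⇒ p=649, q=90
→ (649, 90).  Check: 649²=421201, 52·90²=421200, difference 1.

649 90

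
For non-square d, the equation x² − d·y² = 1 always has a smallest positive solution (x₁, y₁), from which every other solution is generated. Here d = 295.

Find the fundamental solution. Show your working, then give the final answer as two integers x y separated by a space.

√295 → a₀=17, period (5,1,2,3,2,6,2,3,2,1,5,34); ℓ=12 even so k=11
a_0=17:  p_0=17·1+0=17,  q_0=17·0+1=1
a_1=5:  p_1=5·17+1=86,  q_1=5·1+0=5
…
a_6=6:  p_6=6·2250+979=14479,  q_6=6·131+57=843
…
a_10=1:  p_10=1·247414+108103=355517,  q_10=1·14405+6294=20699
a_11=5:  p_11=5·355517+247414=2024999,  q_11=5·20699+14405=117900
(x₁, y₁) = (2024999, 117900);  2024999² − 295·117900² = 1 ✓

2024999 117900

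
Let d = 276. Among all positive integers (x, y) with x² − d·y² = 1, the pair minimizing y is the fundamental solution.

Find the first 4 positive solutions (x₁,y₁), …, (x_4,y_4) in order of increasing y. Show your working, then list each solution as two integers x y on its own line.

7775 468
120901249 7277400
1880014414175 113163569532
29234224019520001 1759693498945200

√276 → a₀=16, period (1,1,1,1,2,2,2,1,1,1,1,32); ℓ=12 even so k=11
step 0: (16, 1)  from 16·(1,0) + (0,1)
step 1: (17, 1)  from 1·(16,1) + (1,0)
step 2: (33, 2)  from 1·(17,1) + (16,1)
step 3: (50, 3)  from 1·(33,2) + (17,1)
step 4: (83, 5)  from 1·(50,3) + (33,2)
step 5: (216, 13)  from 2·(83,5) + (50,3)
step 6: (515, 31)  from 2·(216,13) + (83,5)
step 7: (1246, 75)  from 2·(515,31) + (216,13)
…
step 10: (4768, 287)  from 1·(3007,181) + (1761,106)
step 11: (7775, 468)  from 1·(4768,287) + (3007,181)
fundamental: x₁=7775, y₁=468  (since 60450625 − 276·219024 = 1)
k=2:  x_2 = 7775·7775+276·468·468 = 120901249,  y_2 = 7775·468+468·7775 = 7277400
k=3:  x_3 = 7775·120901249+276·468·7277400 = 1880014414175,  y_3 = 7775·7277400+468·120901249 = 113163569532
k=4:  x_4 = 7775·1880014414175+276·468·113163569532 = 29234224019520001,  y_4 = 7775·113163569532+468·1880014414175 = 1759693498945200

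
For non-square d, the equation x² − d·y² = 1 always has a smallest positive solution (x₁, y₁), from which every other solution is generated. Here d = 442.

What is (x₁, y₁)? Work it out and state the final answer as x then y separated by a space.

√442 → a₀=21, period (42); ℓ=1 odd so k=1
step 0: (21, 1)  from 21·(1,0) + (0,1)
step 1: (883, 42)  from 42·(21,1) + (1,0)
fundamental: x₁=883, y₁=42  (since 779689 − 442·1764 = 1)

883 42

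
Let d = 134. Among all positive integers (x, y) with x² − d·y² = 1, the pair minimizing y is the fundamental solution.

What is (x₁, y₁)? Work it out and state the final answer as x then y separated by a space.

√134 → a₀=11, period (1,1,2,1,3,…,1,1,22); ℓ=14 even so k=13
k=0  a_k=11  p_k/q_k = 11/1
k=1  a_k=1  p_k/q_k = 12/1
k=2  a_k=1  p_k/q_k = 23/2
k=3  a_k=2  p_k/q_k = 58/5
k=4  a_k=1  p_k/q_k = 81/7
k=5  a_k=3  p_k/q_k = 301/26
k=6  a_k=1  p_k/q_k = 382/33
k=7  a_k=10  p_k/q_k = 4121/356
…
k=9  a_k=3  p_k/q_k = 17630/1523
k=10  a_k=1  p_k/q_k = 22133/1912
k=11  a_k=2  p_k/q_k = 61896/5347
k=12  a_k=1  p_k/q_k = 84029/7259
k=13  a_k=1  p_k/q_k = 145925/12606
(x₁, y₁) = (145925, 12606);  145925² − 134·12606² = 1 ✓

145925 12606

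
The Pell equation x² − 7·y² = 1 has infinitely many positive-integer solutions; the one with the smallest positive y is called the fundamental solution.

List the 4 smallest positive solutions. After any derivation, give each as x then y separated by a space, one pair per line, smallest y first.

d=7: √d = [2; 1,1,1,4] (ℓ=4, even), read p_3/q_3
a_0=2:  p_0=2·1+0=2,  q_0=2·0+1=1
…
a_2=1:  p_2=1·3+2=5,  q_2=1·1+1=2
a_3=1:  p_3=1·5+3=8,  q_3=1·2+1=3
→ (8, 3).  Check: 8²=64, 7·3²=63, difference 1.
n=2: (8,3)∘(8,3) = (8·8+7·3·3, 8·3+3·8) = (127,48)
n=3: (127,48)∘(8,3) = (8·127+7·3·48, 8·48+3·127) = (2024,765)
n=4: (2024,765)∘(8,3) = (8·2024+7·3·765, 8·765+3·2024) = (32257,12192)

8 3
127 48
2024 765
32257 12192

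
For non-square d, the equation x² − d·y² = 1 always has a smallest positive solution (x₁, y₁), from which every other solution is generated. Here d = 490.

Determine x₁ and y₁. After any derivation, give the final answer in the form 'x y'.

1039681 46968

√490 = [22; 7,2,1,4,4,4,1,2,7,44, …], period ℓ=10 (even) → k=9
i=0: a=22 ⇒ p=22, q=1
i=1: a=7 ⇒ p=155, q=7
i=2: a=2 ⇒ p=332, q=15
i=3: a=1 ⇒ p=487, q=22
i=4: a=4 ⇒ p=2280, q=103
i=5: a=4 ⇒ p=9607, q=434
i=6: a=4 ⇒ p=40708, q=1839
i=7: a=1 ⇒ p=50315, q=2273
i=8: a=2 ⇒ p=141338, q=6385
i=9: a=7 ⇒ p=1039681, q=46968
(x₁, y₁) = (1039681, 46968);  1039681² − 490·46968² = 1 ✓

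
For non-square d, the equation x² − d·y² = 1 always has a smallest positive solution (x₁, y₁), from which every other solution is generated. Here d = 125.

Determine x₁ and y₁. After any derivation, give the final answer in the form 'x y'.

930249 83204

√125 → a₀=11, period (5,1,1,5,22); ℓ=5 odd so k=9
k=0  a_k=11  p_k/q_k = 11/1
…
k=2  a_k=1  p_k/q_k = 67/6
…
k=5  a_k=22  p_k/q_k = 15127/1353
k=6  a_k=5  p_k/q_k = 76317/6826
k=7  a_k=1  p_k/q_k = 91444/8179
k=8  a_k=1  p_k/q_k = 167761/15005
k=9  a_k=5  p_k/q_k = 930249/83204
fundamental: x₁=930249, y₁=83204  (since 865363202001 − 125·6922905616 = 1)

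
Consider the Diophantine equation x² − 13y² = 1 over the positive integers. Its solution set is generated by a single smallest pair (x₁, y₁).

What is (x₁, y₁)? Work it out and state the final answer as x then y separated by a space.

d=13: √d = [3; 1,1,1,1,6] (ℓ=5, odd), read p_9/q_9
a_0=3:  p_0=3·1+0=3,  q_0=3·0+1=1
…
a_2=1:  p_2=1·4+3=7,  q_2=1·1+1=2
a_3=1:  p_3=1·7+4=11,  q_3=1·2+1=3
a_4=1:  p_4=1·11+7=18,  q_4=1·3+2=5
a_5=6:  p_5=6·18+11=119,  q_5=6·5+3=33
…
a_8=1:  p_8=1·256+137=393,  q_8=1·71+38=109
a_9=1:  p_9=1·393+256=649,  q_9=1·109+71=180
fundamental: x₁=649, y₁=180  (since 421201 − 13·32400 = 1)

649 180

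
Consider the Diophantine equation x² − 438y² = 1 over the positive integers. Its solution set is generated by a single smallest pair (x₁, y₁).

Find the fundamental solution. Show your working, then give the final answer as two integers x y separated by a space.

√438 = [20; 1,12,1,40, …], period ℓ=4 (even) → k=3
step 0: (20, 1)  from 20·(1,0) + (0,1)
step 1: (21, 1)  from 1·(20,1) + (1,0)
step 2: (272, 13)  from 12·(21,1) + (20,1)
step 3: (293, 14)  from 1·(272,13) + (21,1)
→ (293, 14).  Check: 293²=85849, 438·14²=85848, difference 1.

293 14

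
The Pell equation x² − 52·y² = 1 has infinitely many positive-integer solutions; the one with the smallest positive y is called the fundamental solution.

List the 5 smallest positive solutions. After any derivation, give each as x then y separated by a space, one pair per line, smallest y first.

d=52: √d = [7; 4,1,2,1,4,14] (ℓ=6, even), read p_5/q_5
k=0  a_k=7  p_k/q_k = 7/1
k=1  a_k=4  p_k/q_k = 29/4
…
k=3  a_k=2  p_k/q_k = 101/14
k=4  a_k=1  p_k/q_k = 137/19
k=5  a_k=4  p_k/q_k = 649/90
(x₁, y₁) = (649, 90);  649² − 52·90² = 1 ✓
k=2:  x_2 = 649·649+52·90·90 = 842401,  y_2 = 649·90+90·649 = 116820
k=3:  x_3 = 649·842401+52·90·116820 = 1093435849,  y_3 = 649·116820+90·842401 = 151632270
k=4:  x_4 = 649·1093435849+52·90·151632270 = 1419278889601,  y_4 = 649·151632270+90·1093435849 = 196818569640
k=5:  x_5 = 649·1419278889601+52·90·196818569640 = 1842222905266249,  y_5 = 649·196818569640+90·1419278889601 = 255470351760450

649 90
842401 116820
1093435849 151632270
1419278889601 196818569640
1842222905266249 255470351760450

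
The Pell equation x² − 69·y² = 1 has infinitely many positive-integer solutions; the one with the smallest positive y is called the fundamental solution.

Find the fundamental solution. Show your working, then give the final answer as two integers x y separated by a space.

7775 936

√69 = [8; 3,3,1,4,1,3,3,16, …], period ℓ=8 (even) → k=7
i=0: a=8 ⇒ p=8, q=1
i=1: a=3 ⇒ p=25, q=3
i=2: a=3 ⇒ p=83, q=10
i=3: a=1 ⇒ p=108, q=13
i=4: a=4 ⇒ p=515, q=62
i=5: a=1 ⇒ p=623, q=75
i=6: a=3 ⇒ p=2384, q=287
i=7: a=3 ⇒ p=7775, q=936
→ (7775, 936).  Check: 7775²=60450625, 69·936²=60450624, difference 1.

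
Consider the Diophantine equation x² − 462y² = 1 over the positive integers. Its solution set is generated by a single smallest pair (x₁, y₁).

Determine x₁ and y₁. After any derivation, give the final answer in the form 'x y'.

43 2

d=462: √d = [21; 2,42] (ℓ=2, even), read p_1/q_1
k=0  a_k=21  p_k/q_k = 21/1
k=1  a_k=2  p_k/q_k = 43/2
fundamental: x₁=43, y₁=2  (since 1849 − 462·4 = 1)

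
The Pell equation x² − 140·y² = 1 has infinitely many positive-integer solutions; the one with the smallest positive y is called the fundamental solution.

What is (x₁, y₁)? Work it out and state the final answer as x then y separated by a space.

71 6

[11; 1,4,1,22] for √140; ℓ=4 ⇒ convergent index 3
i=0: a=11 ⇒ p=11, q=1
…
i=2: a=4 ⇒ p=59, q=5
i=3: a=1 ⇒ p=71, q=6
(x₁, y₁) = (71, 6);  71² − 140·6² = 1 ✓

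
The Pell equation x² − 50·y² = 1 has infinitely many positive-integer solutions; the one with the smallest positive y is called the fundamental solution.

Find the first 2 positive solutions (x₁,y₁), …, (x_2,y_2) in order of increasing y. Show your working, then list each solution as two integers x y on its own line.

[7; 14] for √50; ℓ=1 ⇒ convergent index 1
k=0  a_k=7  p_k/q_k = 7/1
k=1  a_k=14  p_k/q_k = 99/14
fundamental: x₁=99, y₁=14  (since 9801 − 50·196 = 1)
n=2: (99,14)∘(99,14) = (99·99+50·14·14, 99·14+14·99) = (19601,2772)

99 14
19601 2772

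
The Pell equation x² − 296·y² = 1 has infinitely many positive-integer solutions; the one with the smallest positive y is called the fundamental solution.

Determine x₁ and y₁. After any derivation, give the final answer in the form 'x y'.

3699 215

√296 → a₀=17, period (4,1,7,1,4,34); ℓ=6 even so k=5
i=0: a=17 ⇒ p=17, q=1
i=1: a=4 ⇒ p=69, q=4
…
i=3: a=7 ⇒ p=671, q=39
i=4: a=1 ⇒ p=757, q=44
i=5: a=4 ⇒ p=3699, q=215
fundamental: x₁=3699, y₁=215  (since 13682601 − 296·46225 = 1)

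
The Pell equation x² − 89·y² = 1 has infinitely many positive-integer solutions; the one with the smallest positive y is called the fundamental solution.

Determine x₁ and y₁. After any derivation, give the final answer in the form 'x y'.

√89 = [9; 2,3,3,2,18, …], period ℓ=5 (odd) → k=9
step 0: (9, 1)  from 9·(1,0) + (0,1)
…
step 2: (66, 7)  from 3·(19,2) + (9,1)
…
step 5: (9217, 977)  from 18·(500,53) + (217,23)
step 6: (18934, 2007)  from 2·(9217,977) + (500,53)
step 7: (66019, 6998)  from 3·(18934,2007) + (9217,977)
step 8: (216991, 23001)  from 3·(66019,6998) + (18934,2007)
step 9: (500001, 53000)  from 2·(216991,23001) + (66019,6998)
→ (500001, 53000).  Check: 500001²=250001000001, 89·53000²=250001000000, difference 1.

500001 53000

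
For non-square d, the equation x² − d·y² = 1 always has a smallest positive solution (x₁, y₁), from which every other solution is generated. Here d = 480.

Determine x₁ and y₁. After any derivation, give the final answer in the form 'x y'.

d=480: √d = [21; 1,9,1,42] (ℓ=4, even), read p_3/q_3
a_0=21:  p_0=21·1+0=21,  q_0=21·0+1=1
…
a_2=9:  p_2=9·22+21=219,  q_2=9·1+1=10
a_3=1:  p_3=1·219+22=241,  q_3=1·10+1=11
fundamental: x₁=241, y₁=11  (since 58081 − 480·121 = 1)

241 11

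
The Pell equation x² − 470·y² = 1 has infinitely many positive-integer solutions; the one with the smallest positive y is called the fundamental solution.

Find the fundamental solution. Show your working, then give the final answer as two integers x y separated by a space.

1691 78

d=470: √d = [21; 1,2,8,2,1,42] (ℓ=6, even), read p_5/q_5
i=0: a=21 ⇒ p=21, q=1
i=1: a=1 ⇒ p=22, q=1
i=2: a=2 ⇒ p=65, q=3
…
i=4: a=2 ⇒ p=1149, q=53
i=5: a=1 ⇒ p=1691, q=78
(x₁, y₁) = (1691, 78);  1691² − 470·78² = 1 ✓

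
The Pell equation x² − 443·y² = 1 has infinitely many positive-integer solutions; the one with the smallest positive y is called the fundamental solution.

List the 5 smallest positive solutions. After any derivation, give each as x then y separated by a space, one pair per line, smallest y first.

[21; 21,42] for √443; ℓ=2 ⇒ convergent index 1
k=0  a_k=21  p_k/q_k = 21/1
k=1  a_k=21  p_k/q_k = 442/21
(x₁, y₁) = (442, 21);  442² − 443·21² = 1 ✓
(442+21√443)^2 = 390727 + 18564√443
(442+21√443)^3 = 345402226 + 16410555√443
(442+21√443)^4 = 305335177057 + 14506912056√443
(442+21√443)^5 = 269915951116162 + 12824093846949√443

442 21
390727 18564
345402226 16410555
305335177057 14506912056
269915951116162 12824093846949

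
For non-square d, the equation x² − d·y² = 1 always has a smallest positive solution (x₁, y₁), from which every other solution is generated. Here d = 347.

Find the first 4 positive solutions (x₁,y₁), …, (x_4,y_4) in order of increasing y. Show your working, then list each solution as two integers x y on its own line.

641602 34443
823306252807 44197395372
1056469876826312026 56714274530897445
1355666371822207590758497 72775983935101527618408

d=347: √d = [18; 1,1,1,2,4,…,1,1,36] (ℓ=14, even), read p_13/q_13
i=0: a=18 ⇒ p=18, q=1
i=1: a=1 ⇒ p=19, q=1
…
i=4: a=2 ⇒ p=149, q=8
i=5: a=4 ⇒ p=652, q=35
i=6: a=1 ⇒ p=801, q=43
i=7: a=17 ⇒ p=14269, q=766
…
i=9: a=4 ⇒ p=74549, q=4002
…
i=12: a=1 ⇒ p=402885, q=21628
i=13: a=1 ⇒ p=641602, q=34443
(x₁, y₁) = (641602, 34443);  641602² − 347·34443² = 1 ✓
k=2:  x_2 = 641602·641602+347·34443·34443 = 823306252807,  y_2 = 641602·34443+34443·641602 = 44197395372
k=3:  x_3 = 641602·823306252807+347·34443·44197395372 = 1056469876826312026,  y_3 = 641602·44197395372+34443·823306252807 = 56714274530897445
k=4:  x_4 = 641602·1056469876826312026+347·34443·56714274530897445 = 1355666371822207590758497,  y_4 = 641602·56714274530897445+34443·1056469876826312026 = 72775983935101527618408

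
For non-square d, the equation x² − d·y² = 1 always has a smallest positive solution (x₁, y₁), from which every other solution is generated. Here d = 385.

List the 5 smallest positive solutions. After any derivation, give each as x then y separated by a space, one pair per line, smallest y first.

√385 → a₀=19, period (1,1,1,1,1,…,1,1,38); ℓ=16 even so k=15
k=0  a_k=19  p_k/q_k = 19/1
…
k=4  a_k=1  p_k/q_k = 98/5
k=5  a_k=1  p_k/q_k = 157/8
k=6  a_k=3  p_k/q_k = 569/29
…
k=11  a_k=1  p_k/q_k = 13009/663
…
k=13  a_k=1  p_k/q_k = 36280/1849
k=14  a_k=1  p_k/q_k = 59551/3035
k=15  a_k=1  p_k/q_k = 95831/4884
fundamental: x₁=95831, y₁=4884  (since 9183580561 − 385·23853456 = 1)
n=2: (95831,4884)∘(95831,4884) = (95831·95831+385·4884·4884, 95831·4884+4884·95831) = (18367161121,936077208)
n=3: (18367161121,936077208)∘(95831,4884) = (95831·18367161121+385·4884·936077208, 95831·936077208+4884·18367161121) = (3520286834677271,179410429834812)
n=4: (3520286834677271,179410429834812)∘(95831,4884) = (95831·3520286834677271+385·4884·179410429834812, 95831·179410429834812+4884·3520286834677271) = (674705215289547953281,34386161802063660336)
n=5: (674705215289547953281,34386161802063660336)∘(95831,4884) = (95831·674705215289547953281+385·4884·34386161802063660336, 95831·34386161802063660336+4884·674705215289547953281) = (129315350969305052987065751,6590520543127714837483620)

95831 4884
18367161121 936077208
3520286834677271 179410429834812
674705215289547953281 34386161802063660336
129315350969305052987065751 6590520543127714837483620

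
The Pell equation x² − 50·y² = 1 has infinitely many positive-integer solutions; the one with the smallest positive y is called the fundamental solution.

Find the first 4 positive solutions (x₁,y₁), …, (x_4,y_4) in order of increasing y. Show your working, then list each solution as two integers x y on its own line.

√50 = [7; 14, …], period ℓ=1 (odd) → k=1
step 0: (7, 1)  from 7·(1,0) + (0,1)
step 1: (99, 14)  from 14·(7,1) + (1,0)
→ (99, 14).  Check: 99²=9801, 50·14²=9800, difference 1.
n=2: (99,14)∘(99,14) = (99·99+50·14·14, 99·14+14·99) = (19601,2772)
n=3: (19601,2772)∘(99,14) = (99·19601+50·14·2772, 99·2772+14·19601) = (3880899,548842)
n=4: (3880899,548842)∘(99,14) = (99·3880899+50·14·548842, 99·548842+14·3880899) = (768398401,108667944)

99 14
19601 2772
3880899 548842
768398401 108667944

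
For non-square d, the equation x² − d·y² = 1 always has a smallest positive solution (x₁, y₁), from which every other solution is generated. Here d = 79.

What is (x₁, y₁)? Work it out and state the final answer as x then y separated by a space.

80 9

√79 = [8; 1,7,1,16, …], period ℓ=4 (even) → k=3
a_0=8:  p_0=8·1+0=8,  q_0=8·0+1=1
a_1=1:  p_1=1·8+1=9,  q_1=1·1+0=1
a_2=7:  p_2=7·9+8=71,  q_2=7·1+1=8
a_3=1:  p_3=1·71+9=80,  q_3=1·8+1=9
→ (80, 9).  Check: 80²=6400, 79·9²=6399, difference 1.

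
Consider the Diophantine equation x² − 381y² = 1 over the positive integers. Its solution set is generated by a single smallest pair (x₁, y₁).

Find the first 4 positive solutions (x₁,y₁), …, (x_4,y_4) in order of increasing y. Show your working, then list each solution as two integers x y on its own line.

1015 52
2060449 105560
4182710455 214286748
8490900163201 435001992880

d=381: √d = [19; 1,1,12,1,1,38] (ℓ=6, even), read p_5/q_5
k=0  a_k=19  p_k/q_k = 19/1
k=1  a_k=1  p_k/q_k = 20/1
k=2  a_k=1  p_k/q_k = 39/2
…
k=4  a_k=1  p_k/q_k = 527/27
k=5  a_k=1  p_k/q_k = 1015/52
fundamental: x₁=1015, y₁=52  (since 1030225 − 381·2704 = 1)
(x_2, y_2) = (1015·1015 + 381·52·52, 1015·52 + 52·1015) = (2060449, 105560)
(x_3, y_3) = (1015·2060449 + 381·52·105560, 1015·105560 + 52·2060449) = (4182710455, 214286748)
(x_4, y_4) = (1015·4182710455 + 381·52·214286748, 1015·214286748 + 52·4182710455) = (8490900163201, 435001992880)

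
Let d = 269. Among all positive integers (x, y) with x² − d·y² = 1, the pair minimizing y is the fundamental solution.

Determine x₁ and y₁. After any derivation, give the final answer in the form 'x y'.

√269 = [16; 2,2,32, …], period ℓ=3 (odd) → k=5
k=0  a_k=16  p_k/q_k = 16/1
…
k=4  a_k=2  p_k/q_k = 5396/329
k=5  a_k=2  p_k/q_k = 13449/820
(x₁, y₁) = (13449, 820);  13449² − 269·820² = 1 ✓

13449 820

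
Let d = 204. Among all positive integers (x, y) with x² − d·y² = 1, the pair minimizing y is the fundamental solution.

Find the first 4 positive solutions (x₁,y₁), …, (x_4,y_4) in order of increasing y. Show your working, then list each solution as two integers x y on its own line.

d=204: √d = [14; 3,1,1,6,1,1,3,28] (ℓ=8, even), read p_7/q_7
k=0  a_k=14  p_k/q_k = 14/1
k=1  a_k=3  p_k/q_k = 43/3
k=2  a_k=1  p_k/q_k = 57/4
…
k=4  a_k=6  p_k/q_k = 657/46
…
k=6  a_k=1  p_k/q_k = 1414/99
k=7  a_k=3  p_k/q_k = 4999/350
fundamental: x₁=4999, y₁=350  (since 24990001 − 204·122500 = 1)
k=2:  x_2 = 4999·4999+204·350·350 = 49980001,  y_2 = 4999·350+350·4999 = 3499300
k=3:  x_3 = 4999·49980001+204·350·3499300 = 499700044999,  y_3 = 4999·3499300+350·49980001 = 34986001050
k=4:  x_4 = 4999·499700044999+204·350·34986001050 = 4996000999920001,  y_4 = 4999·34986001050+350·499700044999 = 349790034998600

4999 350
49980001 3499300
499700044999 34986001050
4996000999920001 349790034998600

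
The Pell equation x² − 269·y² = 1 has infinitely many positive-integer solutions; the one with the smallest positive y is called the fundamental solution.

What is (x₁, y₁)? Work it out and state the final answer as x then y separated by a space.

√269 → a₀=16, period (2,2,32); ℓ=3 odd so k=5
i=0: a=16 ⇒ p=16, q=1
i=1: a=2 ⇒ p=33, q=2
i=2: a=2 ⇒ p=82, q=5
i=3: a=32 ⇒ p=2657, q=162
i=4: a=2 ⇒ p=5396, q=329
i=5: a=2 ⇒ p=13449, q=820
fundamental: x₁=13449, y₁=820  (since 180875601 − 269·672400 = 1)

13449 820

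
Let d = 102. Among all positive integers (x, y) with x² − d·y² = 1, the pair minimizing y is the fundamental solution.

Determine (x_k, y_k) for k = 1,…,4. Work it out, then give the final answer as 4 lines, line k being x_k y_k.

√102 = [10; 10,20, …], period ℓ=2 (even) → k=1
step 0: (10, 1)  from 10·(1,0) + (0,1)
step 1: (101, 10)  from 10·(10,1) + (1,0)
→ (101, 10).  Check: 101²=10201, 102·10²=10200, difference 1.
n=2: (101,10)∘(101,10) = (101·101+102·10·10, 101·10+10·101) = (20401,2020)
n=3: (20401,2020)∘(101,10) = (101·20401+102·10·2020, 101·2020+10·20401) = (4120901,408030)
n=4: (4120901,408030)∘(101,10) = (101·4120901+102·10·408030, 101·408030+10·4120901) = (832401601,82420040)

101 10
20401 2020
4120901 408030
832401601 82420040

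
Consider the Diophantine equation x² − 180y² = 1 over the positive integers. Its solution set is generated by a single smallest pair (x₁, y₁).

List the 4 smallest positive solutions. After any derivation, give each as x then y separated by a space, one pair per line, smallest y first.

161 12
51841 3864
16692641 1244196
5374978561 400627248

√180 = [13; 2,2,2,26, …], period ℓ=4 (even) → k=3
a_0=13:  p_0=13·1+0=13,  q_0=13·0+1=1
a_1=2:  p_1=2·13+1=27,  q_1=2·1+0=2
a_2=2:  p_2=2·27+13=67,  q_2=2·2+1=5
a_3=2:  p_3=2·67+27=161,  q_3=2·5+2=12
fundamental: x₁=161, y₁=12  (since 25921 − 180·144 = 1)
(x_2, y_2) = (161·161 + 180·12·12, 161·12 + 12·161) = (51841, 3864)
(x_3, y_3) = (161·51841 + 180·12·3864, 161·3864 + 12·51841) = (16692641, 1244196)
(x_4, y_4) = (161·16692641 + 180·12·1244196, 161·1244196 + 12·16692641) = (5374978561, 400627248)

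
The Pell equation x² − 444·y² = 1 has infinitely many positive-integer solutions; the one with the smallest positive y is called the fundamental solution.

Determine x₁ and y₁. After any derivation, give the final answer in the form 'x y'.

d=444: √d = [21; 14,42] (ℓ=2, even), read p_1/q_1
i=0: a=21 ⇒ p=21, q=1
i=1: a=14 ⇒ p=295, q=14
fundamental: x₁=295, y₁=14  (since 87025 − 444·196 = 1)

295 14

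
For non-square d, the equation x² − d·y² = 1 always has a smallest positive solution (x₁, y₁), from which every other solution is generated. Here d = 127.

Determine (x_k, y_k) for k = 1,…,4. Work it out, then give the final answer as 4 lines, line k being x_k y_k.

4730624 419775
44757606858751 3971595379200
423462818377139450624 37576248838264821825
4006486743445029115330560001 355518209168531397366758400

d=127: √d = [11; 3,1,2,2,7,11,7,2,2,1,3,22] (ℓ=12, even), read p_11/q_11
step 0: (11, 1)  from 11·(1,0) + (0,1)
…
step 9: (906941, 80478)  from 2·(367620,32621) + (171701,15236)
step 10: (1274561, 113099)  from 1·(906941,80478) + (367620,32621)
step 11: (4730624, 419775)  from 3·(1274561,113099) + (906941,80478)
fundamental: x₁=4730624, y₁=419775  (since 22378803429376 − 127·176211050625 = 1)
(4730624+419775√127)^2 = 44757606858751 + 3971595379200√127
(4730624+419775√127)^3 = 423462818377139450624 + 37576248838264821825√127
(4730624+419775√127)^4 = 4006486743445029115330560001 + 355518209168531397366758400√127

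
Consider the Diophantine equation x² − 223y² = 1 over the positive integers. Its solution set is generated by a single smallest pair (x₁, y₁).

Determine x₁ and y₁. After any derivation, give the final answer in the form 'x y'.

[14; 1,13,1,28] for √223; ℓ=4 ⇒ convergent index 3
i=0: a=14 ⇒ p=14, q=1
…
i=2: a=13 ⇒ p=209, q=14
i=3: a=1 ⇒ p=224, q=15
→ (224, 15).  Check: 224²=50176, 223·15²=50175, difference 1.

224 15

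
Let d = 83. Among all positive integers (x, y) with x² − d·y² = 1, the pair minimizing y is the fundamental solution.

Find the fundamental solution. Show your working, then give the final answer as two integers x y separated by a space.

82 9

d=83: √d = [9; 9,18] (ℓ=2, even), read p_1/q_1
k=0  a_k=9  p_k/q_k = 9/1
k=1  a_k=9  p_k/q_k = 82/9
→ (82, 9).  Check: 82²=6724, 83·9²=6723, difference 1.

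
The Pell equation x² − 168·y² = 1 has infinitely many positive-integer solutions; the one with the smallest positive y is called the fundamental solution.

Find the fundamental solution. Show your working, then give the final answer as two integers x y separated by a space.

13 1

d=168: √d = [12; 1,24] (ℓ=2, even), read p_1/q_1
a_0=12:  p_0=12·1+0=12,  q_0=12·0+1=1
a_1=1:  p_1=1·12+1=13,  q_1=1·1+0=1
fundamental: x₁=13, y₁=1  (since 169 − 168·1 = 1)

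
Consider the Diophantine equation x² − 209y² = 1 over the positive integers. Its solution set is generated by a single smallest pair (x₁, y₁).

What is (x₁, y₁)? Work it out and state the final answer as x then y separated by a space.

[14; 2,5,3,2,3,5,2,28] for √209; ℓ=8 ⇒ convergent index 7
i=0: a=14 ⇒ p=14, q=1
i=1: a=2 ⇒ p=29, q=2
i=2: a=5 ⇒ p=159, q=11
i=3: a=3 ⇒ p=506, q=35
i=4: a=2 ⇒ p=1171, q=81
…
i=6: a=5 ⇒ p=21266, q=1471
i=7: a=2 ⇒ p=46551, q=3220
fundamental: x₁=46551, y₁=3220  (since 2166995601 − 209·10368400 = 1)

46551 3220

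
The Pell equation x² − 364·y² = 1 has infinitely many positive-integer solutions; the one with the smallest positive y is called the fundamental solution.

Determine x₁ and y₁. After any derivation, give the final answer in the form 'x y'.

[19; 12,1,2,3,1,8,1,3,2,1,12,38] for √364; ℓ=12 ⇒ convergent index 11
i=0: a=19 ⇒ p=19, q=1
i=1: a=12 ⇒ p=229, q=12
…
i=10: a=1 ⇒ p=390371, q=20461
i=11: a=12 ⇒ p=4954951, q=259710
fundamental: x₁=4954951, y₁=259710  (since 24551539412401 − 364·67449284100 = 1)

4954951 259710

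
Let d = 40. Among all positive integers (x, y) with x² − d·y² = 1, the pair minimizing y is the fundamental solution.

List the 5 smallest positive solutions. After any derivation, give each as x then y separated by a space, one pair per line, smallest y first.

√40 → a₀=6, period (3,12); ℓ=2 even so k=1
a_0=6:  p_0=6·1+0=6,  q_0=6·0+1=1
a_1=3:  p_1=3·6+1=19,  q_1=3·1+0=3
→ (19, 3).  Check: 19²=361, 40·3²=360, difference 1.
k=2:  x_2 = 19·19+40·3·3 = 721,  y_2 = 19·3+3·19 = 114
k=3:  x_3 = 19·721+40·3·114 = 27379,  y_3 = 19·114+3·721 = 4329
k=4:  x_4 = 19·27379+40·3·4329 = 1039681,  y_4 = 19·4329+3·27379 = 164388
k=5:  x_5 = 19·1039681+40·3·164388 = 39480499,  y_5 = 19·164388+3·1039681 = 6242415

19 3
721 114
27379 4329
1039681 164388
39480499 6242415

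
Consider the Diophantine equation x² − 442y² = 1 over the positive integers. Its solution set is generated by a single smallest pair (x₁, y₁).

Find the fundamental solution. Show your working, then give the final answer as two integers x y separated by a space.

d=442: √d = [21; 42] (ℓ=1, odd), read p_1/q_1
k=0  a_k=21  p_k/q_k = 21/1
k=1  a_k=42  p_k/q_k = 883/42
→ (883, 42).  Check: 883²=779689, 442·42²=779688, difference 1.

883 42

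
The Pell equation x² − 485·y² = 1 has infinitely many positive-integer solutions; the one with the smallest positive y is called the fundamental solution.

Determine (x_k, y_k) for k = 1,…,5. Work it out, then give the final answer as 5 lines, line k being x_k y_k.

[22; 44] for √485; ℓ=1 ⇒ convergent index 1
step 0: (22, 1)  from 22·(1,0) + (0,1)
step 1: (969, 44)  from 44·(22,1) + (1,0)
→ (969, 44).  Check: 969²=938961, 485·44²=938960, difference 1.
(969+44√485)^2 = 1877921 + 85272√485
(969+44√485)^3 = 3639409929 + 165257092√485
(969+44√485)^4 = 7053174564481 + 320268159024√485
(969+44√485)^5 = 13669048666554249 + 620679526931420√485

969 44
1877921 85272
3639409929 165257092
7053174564481 320268159024
13669048666554249 620679526931420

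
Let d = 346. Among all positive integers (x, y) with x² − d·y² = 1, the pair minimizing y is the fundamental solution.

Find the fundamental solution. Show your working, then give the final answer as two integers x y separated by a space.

√346 → a₀=18, period (1,1,1,1,36); ℓ=5 odd so k=9
step 0: (18, 1)  from 18·(1,0) + (0,1)
step 1: (19, 1)  from 1·(18,1) + (1,0)
step 2: (37, 2)  from 1·(19,1) + (18,1)
step 3: (56, 3)  from 1·(37,2) + (19,1)
…
step 7: (6901, 371)  from 1·(3497,188) + (3404,183)
step 8: (10398, 559)  from 1·(6901,371) + (3497,188)
step 9: (17299, 930)  from 1·(10398,559) + (6901,371)
(x₁, y₁) = (17299, 930);  17299² − 346·930² = 1 ✓

17299 930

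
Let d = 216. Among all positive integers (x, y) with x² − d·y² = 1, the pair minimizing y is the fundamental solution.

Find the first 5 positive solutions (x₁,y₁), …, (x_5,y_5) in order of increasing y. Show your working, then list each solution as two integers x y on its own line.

485 33
470449 32010
456335045 31049667
442644523201 30118144980
429364731169925 29214569580933

d=216: √d = [14; 1,2,3,2,1,28] (ℓ=6, even), read p_5/q_5
i=0: a=14 ⇒ p=14, q=1
i=1: a=1 ⇒ p=15, q=1
i=2: a=2 ⇒ p=44, q=3
i=3: a=3 ⇒ p=147, q=10
i=4: a=2 ⇒ p=338, q=23
i=5: a=1 ⇒ p=485, q=33
fundamental: x₁=485, y₁=33  (since 235225 − 216·1089 = 1)
(485+33√216)^2 = 470449 + 32010√216
(485+33√216)^3 = 456335045 + 31049667√216
(485+33√216)^4 = 442644523201 + 30118144980√216
(485+33√216)^5 = 429364731169925 + 29214569580933√216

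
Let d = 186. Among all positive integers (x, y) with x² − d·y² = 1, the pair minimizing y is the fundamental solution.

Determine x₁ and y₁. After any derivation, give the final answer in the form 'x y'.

7501 550

[13; 1,1,1,3,4,3,1,1,1,26] for √186; ℓ=10 ⇒ convergent index 9
k=0  a_k=13  p_k/q_k = 13/1
k=1  a_k=1  p_k/q_k = 14/1
…
k=7  a_k=1  p_k/q_k = 2714/199
k=8  a_k=1  p_k/q_k = 4787/351
k=9  a_k=1  p_k/q_k = 7501/550
→ (7501, 550).  Check: 7501²=56265001, 186·550²=56265000, difference 1.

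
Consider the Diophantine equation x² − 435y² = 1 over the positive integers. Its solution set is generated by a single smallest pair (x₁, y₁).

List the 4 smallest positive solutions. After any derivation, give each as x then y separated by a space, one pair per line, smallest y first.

146 7
42631 2044
12448106 596841
3634804321 174275528

[20; 1,5,1,40] for √435; ℓ=4 ⇒ convergent index 3
step 0: (20, 1)  from 20·(1,0) + (0,1)
step 1: (21, 1)  from 1·(20,1) + (1,0)
step 2: (125, 6)  from 5·(21,1) + (20,1)
step 3: (146, 7)  from 1·(125,6) + (21,1)
fundamental: x₁=146, y₁=7  (since 21316 − 435·49 = 1)
(146+7√435)^2 = 42631 + 2044√435
(146+7√435)^3 = 12448106 + 596841√435
(146+7√435)^4 = 3634804321 + 174275528√435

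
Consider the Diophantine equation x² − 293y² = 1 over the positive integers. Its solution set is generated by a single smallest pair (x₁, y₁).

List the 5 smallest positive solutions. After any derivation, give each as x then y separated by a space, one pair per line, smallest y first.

√293 = [17; 8,1,1,8,34, …], period ℓ=5 (odd) → k=9
k=0  a_k=17  p_k/q_k = 17/1
…
k=5  a_k=34  p_k/q_k = 84679/4947
…
k=8  a_k=1  p_k/q_k = 1444507/84389
k=9  a_k=8  p_k/q_k = 12320649/719780
fundamental: x₁=12320649, y₁=719780  (since 151798391781201 − 293·518083248400 = 1)
(x_2, y_2) = (12320649·12320649 + 293·719780·719780, 12320649·719780 + 719780·12320649) = (303596783562401, 17736313474440)
(x_3, y_3) = (12320649·303596783562401 + 293·719780·17736313474440, 12320649·17736313474440 + 719780·303596783562401) = (7481018815602612315849, 437045785745090703340)
(x_4, y_4) = (12320649·7481018815602612315849 + 293·719780·437045785745090703340, 12320649·437045785745090703340 + 719780·7481018815602612315849) = (184342013978870716056521769601, 10769375446188914321717060880)
(x_5, y_5) = (12320649·184342013978870716056521769601 + 293·719780·10769375446188914321717060880, 12320649·10769375446188914321717060880 + 719780·184342013978870716056521769601) = (4542426500373511536803322165613266249, 265371389643423565052112223737518900)

12320649 719780
303596783562401 17736313474440
7481018815602612315849 437045785745090703340
184342013978870716056521769601 10769375446188914321717060880
4542426500373511536803322165613266249 265371389643423565052112223737518900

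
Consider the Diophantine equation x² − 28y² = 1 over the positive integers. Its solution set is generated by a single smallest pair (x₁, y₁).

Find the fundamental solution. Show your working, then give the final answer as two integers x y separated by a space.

127 24

√28 = [5; 3,2,3,10, …], period ℓ=4 (even) → k=3
step 0: (5, 1)  from 5·(1,0) + (0,1)
step 1: (16, 3)  from 3·(5,1) + (1,0)
step 2: (37, 7)  from 2·(16,3) + (5,1)
step 3: (127, 24)  from 3·(37,7) + (16,3)
(x₁, y₁) = (127, 24);  127² − 28·24² = 1 ✓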